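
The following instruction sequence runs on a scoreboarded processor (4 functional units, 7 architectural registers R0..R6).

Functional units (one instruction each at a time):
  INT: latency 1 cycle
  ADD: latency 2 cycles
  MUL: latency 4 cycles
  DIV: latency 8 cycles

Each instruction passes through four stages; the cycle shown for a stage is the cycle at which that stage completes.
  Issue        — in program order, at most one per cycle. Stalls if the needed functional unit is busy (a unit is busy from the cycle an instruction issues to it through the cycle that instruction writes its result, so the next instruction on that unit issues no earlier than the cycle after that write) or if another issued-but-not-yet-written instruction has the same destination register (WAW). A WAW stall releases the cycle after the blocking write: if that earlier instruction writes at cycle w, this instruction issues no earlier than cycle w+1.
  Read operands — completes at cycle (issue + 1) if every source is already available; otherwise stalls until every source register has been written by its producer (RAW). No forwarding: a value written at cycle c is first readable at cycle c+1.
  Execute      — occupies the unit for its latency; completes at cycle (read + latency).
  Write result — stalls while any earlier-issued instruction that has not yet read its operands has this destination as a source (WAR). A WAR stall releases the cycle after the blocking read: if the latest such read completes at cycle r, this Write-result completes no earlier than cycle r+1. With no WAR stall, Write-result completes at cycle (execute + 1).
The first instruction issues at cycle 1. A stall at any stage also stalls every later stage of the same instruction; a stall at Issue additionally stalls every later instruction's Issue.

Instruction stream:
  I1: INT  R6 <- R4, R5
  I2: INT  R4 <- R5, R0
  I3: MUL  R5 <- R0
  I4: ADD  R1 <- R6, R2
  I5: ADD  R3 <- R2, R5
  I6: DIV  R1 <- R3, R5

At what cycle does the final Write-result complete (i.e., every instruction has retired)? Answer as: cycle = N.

1) issue 1, read 2, done 3, write 4
2) issue 5, read 6, done 7, write 8  <struct: INT busy until I1 writes@4>
3) issue 6, read 7, done 11, write 12
4) issue 7, read 8, done 10, write 11
5) issue 12, read 13, done 15, write 16  <struct: ADD busy until I4 writes@11>
6) issue 13, read 17, done 25, write 26  <RAW R3: wait I5 write@16>

cycle = 26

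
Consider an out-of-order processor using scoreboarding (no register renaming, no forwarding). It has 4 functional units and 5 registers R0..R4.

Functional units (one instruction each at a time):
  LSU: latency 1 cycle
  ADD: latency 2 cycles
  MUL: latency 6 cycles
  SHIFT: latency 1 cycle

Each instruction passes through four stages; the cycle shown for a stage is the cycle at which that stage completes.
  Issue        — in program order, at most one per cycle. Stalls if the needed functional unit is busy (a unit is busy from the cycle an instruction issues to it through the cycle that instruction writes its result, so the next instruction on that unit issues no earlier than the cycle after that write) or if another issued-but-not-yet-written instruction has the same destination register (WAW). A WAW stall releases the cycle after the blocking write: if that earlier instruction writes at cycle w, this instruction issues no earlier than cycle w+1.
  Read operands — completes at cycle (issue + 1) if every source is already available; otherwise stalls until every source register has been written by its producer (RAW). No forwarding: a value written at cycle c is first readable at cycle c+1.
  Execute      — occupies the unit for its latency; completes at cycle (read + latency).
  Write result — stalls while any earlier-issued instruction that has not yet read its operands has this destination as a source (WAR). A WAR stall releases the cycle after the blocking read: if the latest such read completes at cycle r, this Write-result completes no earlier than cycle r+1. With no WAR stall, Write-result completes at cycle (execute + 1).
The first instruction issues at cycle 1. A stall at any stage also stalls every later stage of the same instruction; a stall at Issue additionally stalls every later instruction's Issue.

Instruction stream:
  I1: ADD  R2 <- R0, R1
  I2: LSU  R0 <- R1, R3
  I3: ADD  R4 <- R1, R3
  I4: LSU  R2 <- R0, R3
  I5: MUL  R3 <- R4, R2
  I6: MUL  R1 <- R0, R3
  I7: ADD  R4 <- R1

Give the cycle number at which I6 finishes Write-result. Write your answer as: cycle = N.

cycle = 27

I1: IS=1 RO=2 EX=4 WR=5
I2: IS=2 RO=3 EX=4 WR=5
I3: IS=6 RO=7 EX=9 WR=10  [struct: ADD busy until I1 writes@5]
I4: IS=7 RO=8 EX=9 WR=10
I5: IS=8 RO=11 EX=17 WR=18  [RAW R4: wait I3 write@10; RAW R2: wait I4 write@10]
I6: IS=19 RO=20 EX=26 WR=27  [struct: MUL busy until I5 writes@18]
I7: IS=20 RO=28 EX=30 WR=31  [RAW R1: wait I6 write@27]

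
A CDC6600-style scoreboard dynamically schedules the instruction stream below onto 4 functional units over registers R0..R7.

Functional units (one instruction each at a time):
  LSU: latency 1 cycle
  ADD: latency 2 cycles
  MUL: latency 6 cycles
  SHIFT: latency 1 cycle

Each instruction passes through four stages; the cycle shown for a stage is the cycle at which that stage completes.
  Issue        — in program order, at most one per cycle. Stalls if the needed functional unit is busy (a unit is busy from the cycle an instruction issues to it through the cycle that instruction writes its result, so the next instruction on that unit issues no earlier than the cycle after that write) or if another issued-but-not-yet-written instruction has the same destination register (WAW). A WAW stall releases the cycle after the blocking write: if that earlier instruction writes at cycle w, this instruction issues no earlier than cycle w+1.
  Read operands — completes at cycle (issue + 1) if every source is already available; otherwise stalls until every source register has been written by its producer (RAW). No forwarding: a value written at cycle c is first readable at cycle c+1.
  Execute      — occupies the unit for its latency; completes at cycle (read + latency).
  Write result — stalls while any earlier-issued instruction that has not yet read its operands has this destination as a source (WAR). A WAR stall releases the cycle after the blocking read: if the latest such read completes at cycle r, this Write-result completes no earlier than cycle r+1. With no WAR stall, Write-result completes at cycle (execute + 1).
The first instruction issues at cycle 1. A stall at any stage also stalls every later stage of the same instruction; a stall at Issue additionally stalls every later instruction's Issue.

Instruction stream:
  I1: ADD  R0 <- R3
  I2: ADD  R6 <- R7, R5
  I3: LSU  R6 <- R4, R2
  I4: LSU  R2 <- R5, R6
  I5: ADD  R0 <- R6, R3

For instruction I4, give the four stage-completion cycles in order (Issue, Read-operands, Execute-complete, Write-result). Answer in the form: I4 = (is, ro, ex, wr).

I4 = (15, 16, 17, 18)

1) issue 1, read 2, done 4, write 5
2) issue 6, read 7, done 9, write 10  <struct: ADD busy until I1 writes@5>
3) issue 11, read 12, done 13, write 14  <WAW R6: wait I2 write@10>
4) issue 15, read 16, done 17, write 18  <struct: LSU busy until I3 writes@14>
5) issue 16, read 17, done 19, write 20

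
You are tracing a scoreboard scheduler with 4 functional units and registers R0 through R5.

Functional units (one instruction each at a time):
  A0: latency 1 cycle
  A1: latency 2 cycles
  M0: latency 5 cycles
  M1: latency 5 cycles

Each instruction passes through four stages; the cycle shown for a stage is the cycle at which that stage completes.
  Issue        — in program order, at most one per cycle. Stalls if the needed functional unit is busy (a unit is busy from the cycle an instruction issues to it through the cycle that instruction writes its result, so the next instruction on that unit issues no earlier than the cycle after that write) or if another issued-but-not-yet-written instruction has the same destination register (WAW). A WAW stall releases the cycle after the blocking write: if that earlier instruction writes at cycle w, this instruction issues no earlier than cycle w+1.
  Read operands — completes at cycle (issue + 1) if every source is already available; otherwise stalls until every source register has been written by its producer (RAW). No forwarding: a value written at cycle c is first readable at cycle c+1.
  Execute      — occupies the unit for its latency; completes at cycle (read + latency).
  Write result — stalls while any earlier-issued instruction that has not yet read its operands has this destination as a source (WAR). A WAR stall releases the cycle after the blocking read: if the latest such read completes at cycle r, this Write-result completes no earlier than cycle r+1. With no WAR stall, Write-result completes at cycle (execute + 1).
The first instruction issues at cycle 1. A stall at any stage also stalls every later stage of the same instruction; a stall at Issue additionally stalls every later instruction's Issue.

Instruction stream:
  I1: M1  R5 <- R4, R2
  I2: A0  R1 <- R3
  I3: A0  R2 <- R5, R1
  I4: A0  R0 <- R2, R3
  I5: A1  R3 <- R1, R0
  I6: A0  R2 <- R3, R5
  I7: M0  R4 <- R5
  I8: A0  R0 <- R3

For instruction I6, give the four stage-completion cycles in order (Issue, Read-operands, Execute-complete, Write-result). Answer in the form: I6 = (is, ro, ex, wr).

I6 = (16, 20, 21, 22)

t=1  I1 dispatched to M1
t=2  I1 operands ready, I2 dispatched to A0
t=3  I2 operands ready
t=4  I2 complete
t=5  R1←I2
t=6  I3 dispatched to A0
t=7  I1 complete
t=8  R5←I1
t=9  I3 operands ready
t=10  I3 complete
t=11  R2←I3
t=12  I4 dispatched to A0
t=13  I4 operands ready, I5 dispatched to A1
t=14  I4 complete
t=15  R0←I4
t=16  I5 operands ready, I6 dispatched to A0
t=17  I7 dispatched to M0
t=18  I5 complete, I7 operands ready
t=19  R3←I5
t=20  I6 operands ready
t=21  I6 complete
t=22  R2←I6
t=23  I7 complete, I8 dispatched to A0
t=24  R4←I7, I8 operands ready
t=25  I8 complete
t=26  R0←I8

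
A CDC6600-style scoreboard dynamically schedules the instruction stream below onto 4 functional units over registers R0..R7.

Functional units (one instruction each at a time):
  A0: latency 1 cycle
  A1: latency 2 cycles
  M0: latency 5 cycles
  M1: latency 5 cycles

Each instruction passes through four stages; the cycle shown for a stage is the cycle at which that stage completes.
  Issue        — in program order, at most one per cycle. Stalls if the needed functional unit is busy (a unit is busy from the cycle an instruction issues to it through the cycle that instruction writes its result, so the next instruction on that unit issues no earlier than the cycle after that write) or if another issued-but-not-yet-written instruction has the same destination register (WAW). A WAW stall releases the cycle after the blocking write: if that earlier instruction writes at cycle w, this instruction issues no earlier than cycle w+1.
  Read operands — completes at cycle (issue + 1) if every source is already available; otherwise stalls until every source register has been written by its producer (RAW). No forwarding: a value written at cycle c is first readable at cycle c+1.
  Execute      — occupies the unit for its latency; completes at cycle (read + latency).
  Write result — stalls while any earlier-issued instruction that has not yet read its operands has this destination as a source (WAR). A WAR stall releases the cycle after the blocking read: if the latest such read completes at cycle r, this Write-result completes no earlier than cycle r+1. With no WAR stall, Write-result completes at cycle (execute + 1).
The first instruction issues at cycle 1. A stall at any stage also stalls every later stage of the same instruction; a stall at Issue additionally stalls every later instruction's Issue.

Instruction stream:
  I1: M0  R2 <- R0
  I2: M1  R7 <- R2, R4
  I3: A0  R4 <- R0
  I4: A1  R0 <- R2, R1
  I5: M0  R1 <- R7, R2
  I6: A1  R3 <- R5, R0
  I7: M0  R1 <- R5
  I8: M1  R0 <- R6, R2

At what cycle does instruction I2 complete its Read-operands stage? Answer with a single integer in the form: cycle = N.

1) issue 1, read 2, done 7, write 8
2) issue 2, read 9, done 14, write 15  <RAW R2: wait I1 write@8>
3) issue 3, read 4, done 5, write 10  <WAR R4: wait I2 read@9>
4) issue 4, read 9, done 11, write 12  <RAW R2: wait I1 write@8>
5) issue 9, read 16, done 21, write 22  <struct: M0 busy until I1 writes@8 / RAW R7: wait I2 write@15>
6) issue 13, read 14, done 16, write 17  <struct: A1 busy until I4 writes@12>
7) issue 23, read 24, done 29, write 30  <struct: M0 busy until I5 writes@22>
8) issue 24, read 25, done 30, write 31

cycle = 9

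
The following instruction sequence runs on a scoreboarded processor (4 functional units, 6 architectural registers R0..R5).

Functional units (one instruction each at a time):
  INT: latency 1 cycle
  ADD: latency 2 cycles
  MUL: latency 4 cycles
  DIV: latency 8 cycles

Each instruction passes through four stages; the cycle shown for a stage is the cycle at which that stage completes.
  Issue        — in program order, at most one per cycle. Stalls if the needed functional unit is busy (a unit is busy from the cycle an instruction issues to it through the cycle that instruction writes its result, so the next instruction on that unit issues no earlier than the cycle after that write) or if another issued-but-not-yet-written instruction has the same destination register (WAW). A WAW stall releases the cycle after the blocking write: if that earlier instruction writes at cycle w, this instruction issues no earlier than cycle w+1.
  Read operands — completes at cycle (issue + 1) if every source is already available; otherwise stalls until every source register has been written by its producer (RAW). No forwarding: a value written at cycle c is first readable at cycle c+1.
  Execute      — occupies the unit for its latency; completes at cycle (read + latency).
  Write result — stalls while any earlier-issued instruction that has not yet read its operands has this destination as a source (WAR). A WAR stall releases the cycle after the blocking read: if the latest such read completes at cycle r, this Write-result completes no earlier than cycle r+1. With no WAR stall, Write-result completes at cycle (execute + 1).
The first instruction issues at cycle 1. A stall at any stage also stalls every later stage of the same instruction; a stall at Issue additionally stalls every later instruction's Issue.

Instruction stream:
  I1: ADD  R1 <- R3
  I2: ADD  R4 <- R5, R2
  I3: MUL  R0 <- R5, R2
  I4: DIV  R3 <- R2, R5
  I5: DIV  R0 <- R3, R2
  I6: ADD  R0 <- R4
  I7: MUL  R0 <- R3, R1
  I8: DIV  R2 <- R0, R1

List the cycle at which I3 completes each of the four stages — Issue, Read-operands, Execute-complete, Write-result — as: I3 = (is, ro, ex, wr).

I1 -> (1, 2, 4, 5)
I2 -> (6, 7, 9, 10)  // struct: ADD busy until I1 writes@5
I3 -> (7, 8, 12, 13)
I4 -> (8, 9, 17, 18)
I5 -> (19, 20, 28, 29)  // struct: DIV busy until I4 writes@18
I6 -> (30, 31, 33, 34)  // WAW R0: wait I5 write@29
I7 -> (35, 36, 40, 41)  // WAW R0: wait I6 write@34
I8 -> (36, 42, 50, 51)  // RAW R0: wait I7 write@41

I3 = (7, 8, 12, 13)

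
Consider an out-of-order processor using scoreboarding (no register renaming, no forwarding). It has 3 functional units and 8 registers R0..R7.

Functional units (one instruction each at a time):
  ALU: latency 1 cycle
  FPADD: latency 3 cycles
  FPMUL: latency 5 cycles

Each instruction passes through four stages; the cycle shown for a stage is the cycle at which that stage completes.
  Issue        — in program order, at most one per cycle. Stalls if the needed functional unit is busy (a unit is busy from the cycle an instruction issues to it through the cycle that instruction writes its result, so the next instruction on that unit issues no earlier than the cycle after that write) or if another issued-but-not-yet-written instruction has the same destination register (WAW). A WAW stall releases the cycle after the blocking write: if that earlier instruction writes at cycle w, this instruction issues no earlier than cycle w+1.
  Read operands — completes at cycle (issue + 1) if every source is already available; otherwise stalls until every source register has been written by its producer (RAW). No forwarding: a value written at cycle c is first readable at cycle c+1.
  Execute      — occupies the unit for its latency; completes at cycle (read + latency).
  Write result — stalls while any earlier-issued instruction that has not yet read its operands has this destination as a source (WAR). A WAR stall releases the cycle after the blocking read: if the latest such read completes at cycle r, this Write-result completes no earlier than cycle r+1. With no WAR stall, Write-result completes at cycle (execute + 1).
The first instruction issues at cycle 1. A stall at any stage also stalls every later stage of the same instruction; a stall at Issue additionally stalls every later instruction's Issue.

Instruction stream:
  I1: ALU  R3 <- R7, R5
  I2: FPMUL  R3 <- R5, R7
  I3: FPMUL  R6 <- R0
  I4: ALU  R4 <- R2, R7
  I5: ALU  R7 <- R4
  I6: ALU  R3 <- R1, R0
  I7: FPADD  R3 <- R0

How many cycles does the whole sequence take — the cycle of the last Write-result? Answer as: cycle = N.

t=1  I1 issues→ALU
t=2  I1 reads
t=3  I1 exec-done
t=4  I1 writes R3
t=5  I2 issues→FPMUL
t=6  I2 reads
t=11  I2 exec-done
t=12  I2 writes R3
t=13  I3 issues→FPMUL
t=14  I3 reads · I4 issues→ALU
t=15  I4 reads
t=16  I4 exec-done
t=17  I4 writes R4
t=18  I5 issues→ALU
t=19  I3 exec-done · I5 reads
t=20  I3 writes R6 · I5 exec-done
t=21  I5 writes R7
t=22  I6 issues→ALU
t=23  I6 reads
t=24  I6 exec-done
t=25  I6 writes R3
t=26  I7 issues→FPADD
t=27  I7 reads
t=30  I7 exec-done
t=31  I7 writes R3

cycle = 31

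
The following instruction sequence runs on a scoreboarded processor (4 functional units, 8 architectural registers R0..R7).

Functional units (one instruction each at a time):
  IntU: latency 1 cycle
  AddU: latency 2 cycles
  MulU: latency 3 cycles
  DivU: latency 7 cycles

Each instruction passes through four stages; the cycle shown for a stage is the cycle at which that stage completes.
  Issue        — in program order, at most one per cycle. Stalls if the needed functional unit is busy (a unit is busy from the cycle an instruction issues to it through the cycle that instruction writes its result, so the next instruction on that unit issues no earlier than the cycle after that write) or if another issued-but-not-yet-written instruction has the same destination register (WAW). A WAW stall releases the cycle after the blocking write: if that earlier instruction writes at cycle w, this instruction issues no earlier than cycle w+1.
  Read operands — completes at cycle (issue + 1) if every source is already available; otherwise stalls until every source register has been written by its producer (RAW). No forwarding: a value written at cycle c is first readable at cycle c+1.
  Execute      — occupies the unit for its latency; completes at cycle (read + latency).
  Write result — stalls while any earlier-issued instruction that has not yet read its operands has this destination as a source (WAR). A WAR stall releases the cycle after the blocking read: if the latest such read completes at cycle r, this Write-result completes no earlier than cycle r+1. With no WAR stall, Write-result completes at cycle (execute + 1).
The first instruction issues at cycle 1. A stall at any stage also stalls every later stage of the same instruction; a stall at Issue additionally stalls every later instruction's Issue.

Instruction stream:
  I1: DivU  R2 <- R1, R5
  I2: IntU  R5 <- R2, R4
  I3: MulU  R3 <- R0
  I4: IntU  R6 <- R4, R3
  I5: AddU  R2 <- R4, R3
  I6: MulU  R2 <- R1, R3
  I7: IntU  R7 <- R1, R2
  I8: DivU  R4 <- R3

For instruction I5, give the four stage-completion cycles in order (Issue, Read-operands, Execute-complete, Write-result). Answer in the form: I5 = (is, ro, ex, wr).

I5 = (15, 16, 18, 19)

  I1 | 1 | 2 | 9 | 10
  I2 | 2 | 11 | 12 | 13   RAW R2: wait I1 write@10
  I3 | 3 | 4 | 7 | 8
  I4 | 14 | 15 | 16 | 17   struct: IntU busy until I2 writes@13
  I5 | 15 | 16 | 18 | 19
  I6 | 20 | 21 | 24 | 25   WAW R2: wait I5 write@19
  I7 | 21 | 26 | 27 | 28   RAW R2: wait I6 write@25
  I8 | 22 | 23 | 30 | 31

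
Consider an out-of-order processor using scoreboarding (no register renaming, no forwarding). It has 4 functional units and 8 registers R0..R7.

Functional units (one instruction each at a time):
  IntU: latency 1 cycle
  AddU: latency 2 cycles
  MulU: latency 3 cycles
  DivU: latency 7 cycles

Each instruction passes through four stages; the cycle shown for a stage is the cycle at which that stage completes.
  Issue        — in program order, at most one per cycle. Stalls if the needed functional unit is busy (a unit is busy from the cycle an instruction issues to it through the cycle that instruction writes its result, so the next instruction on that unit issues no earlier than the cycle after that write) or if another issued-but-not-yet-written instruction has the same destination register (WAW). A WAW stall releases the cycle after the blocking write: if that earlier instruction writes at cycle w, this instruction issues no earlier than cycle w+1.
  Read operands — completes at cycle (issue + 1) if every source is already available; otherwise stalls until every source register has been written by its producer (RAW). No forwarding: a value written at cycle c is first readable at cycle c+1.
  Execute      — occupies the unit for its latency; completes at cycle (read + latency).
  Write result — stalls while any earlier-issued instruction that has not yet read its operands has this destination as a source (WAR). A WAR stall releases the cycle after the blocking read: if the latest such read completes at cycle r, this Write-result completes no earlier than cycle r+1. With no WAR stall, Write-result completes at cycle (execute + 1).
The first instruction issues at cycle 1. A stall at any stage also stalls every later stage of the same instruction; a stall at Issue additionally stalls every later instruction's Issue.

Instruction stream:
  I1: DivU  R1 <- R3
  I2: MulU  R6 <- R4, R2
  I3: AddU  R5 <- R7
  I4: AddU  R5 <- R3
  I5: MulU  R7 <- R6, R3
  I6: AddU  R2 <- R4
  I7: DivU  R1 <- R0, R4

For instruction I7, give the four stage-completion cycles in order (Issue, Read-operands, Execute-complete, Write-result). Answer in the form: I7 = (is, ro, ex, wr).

I7 = (14, 15, 22, 23)

I1  is:1  ro:2  ex:9  wr:10
I2  is:2  ro:3  ex:6  wr:7
I3  is:3  ro:4  ex:6  wr:7
I4  is:8  ro:9  ex:11  wr:12  — struct: AddU busy until I3 writes@7
I5  is:9  ro:10  ex:13  wr:14
I6  is:13  ro:14  ex:16  wr:17  — struct: AddU busy until I4 writes@12
I7  is:14  ro:15  ex:22  wr:23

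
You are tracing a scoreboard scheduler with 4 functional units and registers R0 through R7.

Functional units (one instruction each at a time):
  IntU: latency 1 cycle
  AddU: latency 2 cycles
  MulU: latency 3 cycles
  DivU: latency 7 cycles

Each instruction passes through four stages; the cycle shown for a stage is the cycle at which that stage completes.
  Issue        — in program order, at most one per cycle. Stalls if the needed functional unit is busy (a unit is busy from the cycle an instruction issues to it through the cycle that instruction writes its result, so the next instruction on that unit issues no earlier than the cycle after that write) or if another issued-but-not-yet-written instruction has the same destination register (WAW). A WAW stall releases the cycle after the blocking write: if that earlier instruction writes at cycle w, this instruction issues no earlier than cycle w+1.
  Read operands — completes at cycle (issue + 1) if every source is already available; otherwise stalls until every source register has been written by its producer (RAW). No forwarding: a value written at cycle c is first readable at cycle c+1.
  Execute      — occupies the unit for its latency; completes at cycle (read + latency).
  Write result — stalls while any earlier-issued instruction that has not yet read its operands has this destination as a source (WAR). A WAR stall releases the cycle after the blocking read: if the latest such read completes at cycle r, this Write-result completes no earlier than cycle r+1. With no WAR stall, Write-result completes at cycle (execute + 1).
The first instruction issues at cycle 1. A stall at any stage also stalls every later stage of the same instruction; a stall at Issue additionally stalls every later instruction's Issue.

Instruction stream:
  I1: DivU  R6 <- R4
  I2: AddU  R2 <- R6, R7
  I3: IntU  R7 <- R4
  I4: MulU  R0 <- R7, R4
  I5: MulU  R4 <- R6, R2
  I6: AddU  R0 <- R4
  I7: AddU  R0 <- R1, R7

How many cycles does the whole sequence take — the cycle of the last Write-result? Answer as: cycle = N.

cycle = 32

c1: I1 issues→DivU
c2: I1 reads; I2 issues→AddU
c3: I3 issues→IntU
c4: I3 reads; I4 issues→MulU
c5: I3 exec-done
c9: I1 exec-done
c10: I1 writes R6
c11: I2 reads
c12: I3 writes R7
c13: I2 exec-done; I4 reads
c14: I2 writes R2
c16: I4 exec-done
c17: I4 writes R0
c18: I5 issues→MulU
c19: I5 reads; I6 issues→AddU
c22: I5 exec-done
c23: I5 writes R4
c24: I6 reads
c26: I6 exec-done
c27: I6 writes R0
c28: I7 issues→AddU
c29: I7 reads
c31: I7 exec-done
c32: I7 writes R0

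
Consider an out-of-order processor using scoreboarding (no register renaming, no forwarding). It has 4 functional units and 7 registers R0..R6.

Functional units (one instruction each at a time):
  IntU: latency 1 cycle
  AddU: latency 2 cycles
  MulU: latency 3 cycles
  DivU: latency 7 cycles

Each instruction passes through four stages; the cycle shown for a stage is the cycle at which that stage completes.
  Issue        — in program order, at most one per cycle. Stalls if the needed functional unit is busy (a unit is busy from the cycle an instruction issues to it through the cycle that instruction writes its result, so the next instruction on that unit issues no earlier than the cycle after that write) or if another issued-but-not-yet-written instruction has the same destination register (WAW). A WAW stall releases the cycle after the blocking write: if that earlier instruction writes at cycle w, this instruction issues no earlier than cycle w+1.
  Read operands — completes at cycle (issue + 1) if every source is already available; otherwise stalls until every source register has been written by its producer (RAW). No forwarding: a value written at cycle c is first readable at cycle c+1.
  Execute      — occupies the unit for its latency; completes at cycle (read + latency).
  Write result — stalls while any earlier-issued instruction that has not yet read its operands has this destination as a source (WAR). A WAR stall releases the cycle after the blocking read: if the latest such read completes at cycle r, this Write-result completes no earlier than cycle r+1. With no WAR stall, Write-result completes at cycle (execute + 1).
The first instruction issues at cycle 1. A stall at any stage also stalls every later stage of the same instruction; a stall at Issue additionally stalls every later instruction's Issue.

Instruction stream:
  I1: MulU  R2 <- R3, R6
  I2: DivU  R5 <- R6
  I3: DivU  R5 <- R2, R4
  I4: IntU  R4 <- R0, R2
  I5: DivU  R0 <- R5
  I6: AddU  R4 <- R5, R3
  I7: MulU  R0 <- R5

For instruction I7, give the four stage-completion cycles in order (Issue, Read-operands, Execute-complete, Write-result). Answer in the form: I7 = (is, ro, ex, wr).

I7 = (32, 33, 36, 37)

c1: I1 dispatched to MulU
c2: I1 operands ready · I2 dispatched to DivU
c3: I2 operands ready
c5: I1 complete
c6: R2←I1
c10: I2 complete
c11: R5←I2
c12: I3 dispatched to DivU
c13: I3 operands ready · I4 dispatched to IntU
c14: I4 operands ready
c15: I4 complete
c16: R4←I4
c20: I3 complete
c21: R5←I3
c22: I5 dispatched to DivU
c23: I5 operands ready · I6 dispatched to AddU
c24: I6 operands ready
c26: I6 complete
c27: R4←I6
c30: I5 complete
c31: R0←I5
c32: I7 dispatched to MulU
c33: I7 operands ready
c36: I7 complete
c37: R0←I7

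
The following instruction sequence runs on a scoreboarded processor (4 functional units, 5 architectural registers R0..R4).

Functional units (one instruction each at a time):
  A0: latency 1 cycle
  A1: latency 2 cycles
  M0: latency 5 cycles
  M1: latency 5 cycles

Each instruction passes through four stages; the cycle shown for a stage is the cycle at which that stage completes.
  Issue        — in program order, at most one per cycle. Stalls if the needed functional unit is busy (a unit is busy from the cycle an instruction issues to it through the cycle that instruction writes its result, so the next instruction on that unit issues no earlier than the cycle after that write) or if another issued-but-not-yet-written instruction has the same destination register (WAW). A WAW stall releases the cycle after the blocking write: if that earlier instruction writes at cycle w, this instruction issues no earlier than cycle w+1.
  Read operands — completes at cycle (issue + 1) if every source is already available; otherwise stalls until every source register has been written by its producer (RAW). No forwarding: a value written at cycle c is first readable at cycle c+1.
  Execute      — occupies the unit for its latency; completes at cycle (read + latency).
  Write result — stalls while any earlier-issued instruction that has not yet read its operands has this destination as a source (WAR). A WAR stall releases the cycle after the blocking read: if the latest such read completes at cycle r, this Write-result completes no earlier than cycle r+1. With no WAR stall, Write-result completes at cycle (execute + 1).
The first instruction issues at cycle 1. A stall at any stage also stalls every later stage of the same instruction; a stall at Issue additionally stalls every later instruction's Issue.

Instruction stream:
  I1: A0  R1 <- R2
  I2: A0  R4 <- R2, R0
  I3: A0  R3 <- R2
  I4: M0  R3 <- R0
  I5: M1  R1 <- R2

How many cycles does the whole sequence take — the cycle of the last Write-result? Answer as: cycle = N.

cycle = 21

[1] I1→A0
[2] I1 RO
[3] I1 EX
[4] I1 WR R1
[5] I2→A0
[6] I2 RO
[7] I2 EX
[8] I2 WR R4
[9] I3→A0
[10] I3 RO
[11] I3 EX
[12] I3 WR R3
[13] I4→M0
[14] I4 RO, I5→M1
[15] I5 RO
[19] I4 EX
[20] I4 WR R3, I5 EX
[21] I5 WR R1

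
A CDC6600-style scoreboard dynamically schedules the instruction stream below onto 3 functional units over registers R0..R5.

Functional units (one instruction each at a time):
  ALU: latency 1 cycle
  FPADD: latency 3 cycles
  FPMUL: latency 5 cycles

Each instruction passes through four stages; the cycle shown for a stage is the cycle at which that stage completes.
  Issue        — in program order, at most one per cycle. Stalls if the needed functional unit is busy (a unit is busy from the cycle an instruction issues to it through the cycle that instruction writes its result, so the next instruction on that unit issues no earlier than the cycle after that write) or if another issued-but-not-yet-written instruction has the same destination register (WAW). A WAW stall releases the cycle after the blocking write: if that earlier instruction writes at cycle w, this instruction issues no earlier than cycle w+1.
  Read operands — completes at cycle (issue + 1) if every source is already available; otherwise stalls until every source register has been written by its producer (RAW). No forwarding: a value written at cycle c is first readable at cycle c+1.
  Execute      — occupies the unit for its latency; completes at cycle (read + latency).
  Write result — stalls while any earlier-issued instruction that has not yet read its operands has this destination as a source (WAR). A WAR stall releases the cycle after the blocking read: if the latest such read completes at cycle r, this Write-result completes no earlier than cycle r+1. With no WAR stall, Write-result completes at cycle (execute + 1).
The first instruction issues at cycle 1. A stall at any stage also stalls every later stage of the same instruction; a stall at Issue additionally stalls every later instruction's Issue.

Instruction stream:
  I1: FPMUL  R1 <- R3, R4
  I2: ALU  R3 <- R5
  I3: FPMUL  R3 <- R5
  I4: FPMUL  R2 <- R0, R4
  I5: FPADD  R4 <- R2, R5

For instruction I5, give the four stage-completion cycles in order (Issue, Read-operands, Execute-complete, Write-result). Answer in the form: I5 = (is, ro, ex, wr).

I5 = (18, 25, 28, 29)

I1: IS=1 RO=2 EX=7 WR=8
I2: IS=2 RO=3 EX=4 WR=5
I3: IS=9 RO=10 EX=15 WR=16  [struct: FPMUL busy until I1 writes@8]
I4: IS=17 RO=18 EX=23 WR=24  [struct: FPMUL busy until I3 writes@16]
I5: IS=18 RO=25 EX=28 WR=29  [RAW R2: wait I4 write@24]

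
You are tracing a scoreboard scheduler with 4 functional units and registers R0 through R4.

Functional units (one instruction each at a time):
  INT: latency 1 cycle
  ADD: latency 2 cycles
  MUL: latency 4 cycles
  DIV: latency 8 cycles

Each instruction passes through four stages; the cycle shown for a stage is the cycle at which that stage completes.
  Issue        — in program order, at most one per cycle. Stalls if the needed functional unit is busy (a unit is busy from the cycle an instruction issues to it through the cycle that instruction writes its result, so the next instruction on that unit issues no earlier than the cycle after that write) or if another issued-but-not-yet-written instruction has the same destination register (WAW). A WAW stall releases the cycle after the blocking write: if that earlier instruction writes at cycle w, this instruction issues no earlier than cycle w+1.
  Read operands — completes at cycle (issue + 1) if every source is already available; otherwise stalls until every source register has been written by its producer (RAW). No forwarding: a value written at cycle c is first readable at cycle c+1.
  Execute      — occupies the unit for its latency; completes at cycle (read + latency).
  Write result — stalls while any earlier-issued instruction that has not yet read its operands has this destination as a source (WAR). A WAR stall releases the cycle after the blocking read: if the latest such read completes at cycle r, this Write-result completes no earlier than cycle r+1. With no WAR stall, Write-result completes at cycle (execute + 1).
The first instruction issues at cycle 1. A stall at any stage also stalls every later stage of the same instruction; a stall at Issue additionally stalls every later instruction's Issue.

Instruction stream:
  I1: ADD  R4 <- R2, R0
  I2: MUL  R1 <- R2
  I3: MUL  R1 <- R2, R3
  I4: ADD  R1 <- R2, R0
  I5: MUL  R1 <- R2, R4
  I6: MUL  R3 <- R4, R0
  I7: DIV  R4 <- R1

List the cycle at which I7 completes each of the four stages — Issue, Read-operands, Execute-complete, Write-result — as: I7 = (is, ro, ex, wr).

I7 = (29, 30, 38, 39)

[1] issue I1 (ADD)
[2] I1 read-ops · issue I2 (MUL)
[3] I2 read-ops
[4] I1 finished on ADD
[5] I1→R4
[7] I2 finished on MUL
[8] I2→R1
[9] issue I3 (MUL)
[10] I3 read-ops
[14] I3 finished on MUL
[15] I3→R1
[16] issue I4 (ADD)
[17] I4 read-ops
[19] I4 finished on ADD
[20] I4→R1
[21] issue I5 (MUL)
[22] I5 read-ops
[26] I5 finished on MUL
[27] I5→R1
[28] issue I6 (MUL)
[29] I6 read-ops · issue I7 (DIV)
[30] I7 read-ops
[33] I6 finished on MUL
[34] I6→R3
[38] I7 finished on DIV
[39] I7→R4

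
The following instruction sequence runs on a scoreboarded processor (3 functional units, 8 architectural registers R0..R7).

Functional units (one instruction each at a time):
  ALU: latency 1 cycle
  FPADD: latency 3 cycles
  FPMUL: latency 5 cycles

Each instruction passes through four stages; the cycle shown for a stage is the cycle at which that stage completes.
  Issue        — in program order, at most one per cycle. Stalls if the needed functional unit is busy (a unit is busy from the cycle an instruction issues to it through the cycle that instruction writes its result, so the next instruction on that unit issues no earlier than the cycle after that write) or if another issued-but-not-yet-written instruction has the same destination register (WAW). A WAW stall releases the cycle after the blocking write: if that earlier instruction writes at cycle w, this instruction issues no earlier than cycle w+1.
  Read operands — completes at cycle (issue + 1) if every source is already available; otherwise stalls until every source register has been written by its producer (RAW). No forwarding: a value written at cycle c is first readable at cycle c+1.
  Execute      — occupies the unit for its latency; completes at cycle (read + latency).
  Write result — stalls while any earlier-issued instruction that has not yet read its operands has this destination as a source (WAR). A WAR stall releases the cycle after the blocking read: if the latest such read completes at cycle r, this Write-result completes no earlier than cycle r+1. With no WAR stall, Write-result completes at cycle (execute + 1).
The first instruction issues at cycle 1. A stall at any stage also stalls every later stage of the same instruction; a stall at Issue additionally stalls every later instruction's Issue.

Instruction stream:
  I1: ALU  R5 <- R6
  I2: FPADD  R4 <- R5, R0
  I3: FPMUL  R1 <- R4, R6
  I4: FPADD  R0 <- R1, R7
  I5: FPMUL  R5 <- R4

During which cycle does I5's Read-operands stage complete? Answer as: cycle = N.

cycle = 18

I1: IS=1 RO=2 EX=3 WR=4
I2: IS=2 RO=5 EX=8 WR=9  [RAW R5: wait I1 write@4]
I3: IS=3 RO=10 EX=15 WR=16  [RAW R4: wait I2 write@9]
I4: IS=10 RO=17 EX=20 WR=21  [struct: FPADD busy until I2 writes@9; RAW R1: wait I3 write@16]
I5: IS=17 RO=18 EX=23 WR=24  [struct: FPMUL busy until I3 writes@16]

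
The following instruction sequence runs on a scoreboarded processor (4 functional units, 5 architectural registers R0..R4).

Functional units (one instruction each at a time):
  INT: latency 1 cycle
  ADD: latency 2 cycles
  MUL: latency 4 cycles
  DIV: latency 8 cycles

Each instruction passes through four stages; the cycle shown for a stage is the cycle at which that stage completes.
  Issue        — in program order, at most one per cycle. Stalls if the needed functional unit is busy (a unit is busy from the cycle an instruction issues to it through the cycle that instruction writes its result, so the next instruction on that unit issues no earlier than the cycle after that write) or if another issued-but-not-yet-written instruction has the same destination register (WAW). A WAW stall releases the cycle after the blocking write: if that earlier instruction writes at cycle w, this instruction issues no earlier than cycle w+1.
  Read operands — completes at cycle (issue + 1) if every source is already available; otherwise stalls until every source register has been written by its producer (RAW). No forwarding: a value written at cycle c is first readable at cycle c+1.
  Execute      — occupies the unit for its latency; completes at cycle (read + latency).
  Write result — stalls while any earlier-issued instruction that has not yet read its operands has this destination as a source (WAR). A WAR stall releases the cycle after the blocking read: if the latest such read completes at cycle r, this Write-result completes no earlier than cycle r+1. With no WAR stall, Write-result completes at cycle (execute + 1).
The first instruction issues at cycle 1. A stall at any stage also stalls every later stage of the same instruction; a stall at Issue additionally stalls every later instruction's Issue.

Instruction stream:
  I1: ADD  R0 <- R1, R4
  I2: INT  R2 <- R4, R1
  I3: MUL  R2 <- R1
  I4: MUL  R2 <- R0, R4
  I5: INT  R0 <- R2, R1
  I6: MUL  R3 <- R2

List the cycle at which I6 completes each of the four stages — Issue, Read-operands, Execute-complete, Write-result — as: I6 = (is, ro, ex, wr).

I6 = (20, 21, 25, 26)

I1 -> (1, 2, 4, 5)
I2 -> (2, 3, 4, 5)
I3 -> (6, 7, 11, 12)  // WAW R2: wait I2 write@5
I4 -> (13, 14, 18, 19)  // struct: MUL busy until I3 writes@12
I5 -> (14, 20, 21, 22)  // RAW R2: wait I4 write@19
I6 -> (20, 21, 25, 26)  // struct: MUL busy until I4 writes@19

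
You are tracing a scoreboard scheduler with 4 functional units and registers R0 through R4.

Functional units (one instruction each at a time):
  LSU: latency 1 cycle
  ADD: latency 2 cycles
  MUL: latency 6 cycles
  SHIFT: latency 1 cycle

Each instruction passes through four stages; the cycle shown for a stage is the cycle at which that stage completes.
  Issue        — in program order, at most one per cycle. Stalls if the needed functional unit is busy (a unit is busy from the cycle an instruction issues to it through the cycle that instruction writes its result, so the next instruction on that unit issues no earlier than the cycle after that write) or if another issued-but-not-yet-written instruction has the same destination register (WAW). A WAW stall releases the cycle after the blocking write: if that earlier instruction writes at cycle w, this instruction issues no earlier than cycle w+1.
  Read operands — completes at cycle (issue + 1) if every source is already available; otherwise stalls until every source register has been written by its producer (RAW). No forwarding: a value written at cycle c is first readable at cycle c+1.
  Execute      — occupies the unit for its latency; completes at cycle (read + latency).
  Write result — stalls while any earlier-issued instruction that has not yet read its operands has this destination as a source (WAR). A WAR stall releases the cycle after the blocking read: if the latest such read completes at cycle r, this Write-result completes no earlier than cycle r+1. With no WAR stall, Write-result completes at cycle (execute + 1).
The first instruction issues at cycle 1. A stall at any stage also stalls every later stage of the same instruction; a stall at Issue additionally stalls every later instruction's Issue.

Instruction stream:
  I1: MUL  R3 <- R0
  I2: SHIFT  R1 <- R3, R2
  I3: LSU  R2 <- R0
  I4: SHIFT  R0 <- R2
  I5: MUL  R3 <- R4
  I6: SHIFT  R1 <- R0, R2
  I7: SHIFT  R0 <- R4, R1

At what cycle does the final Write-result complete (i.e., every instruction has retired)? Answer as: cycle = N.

I1: IS=1 RO=2 EX=8 WR=9
I2: IS=2 RO=10 EX=11 WR=12  [RAW R3: wait I1 write@9]
I3: IS=3 RO=4 EX=5 WR=11  [WAR R2: wait I2 read@10]
I4: IS=13 RO=14 EX=15 WR=16  [struct: SHIFT busy until I2 writes@12]
I5: IS=14 RO=15 EX=21 WR=22
I6: IS=17 RO=18 EX=19 WR=20  [struct: SHIFT busy until I4 writes@16]
I7: IS=21 RO=22 EX=23 WR=24  [struct: SHIFT busy until I6 writes@20]

cycle = 24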